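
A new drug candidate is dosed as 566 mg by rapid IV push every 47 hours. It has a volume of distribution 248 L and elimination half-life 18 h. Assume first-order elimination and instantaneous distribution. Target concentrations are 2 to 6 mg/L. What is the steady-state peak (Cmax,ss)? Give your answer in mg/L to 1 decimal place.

τ/t½ = 47/18 ≈ 2.6111, so fraction remaining f = (1/2)^(47/18) ≈ 0.1637.
At steady state, accumulation factor R = 1/(1 − e^(−kτ)) ≈ 1.1957.
Single-dose peak C₀ = D/Vd = 566/248 ≈ 2.282 mg/L.
Steady-state peak Cmax,ss = C₀·R ≈ 2.282 × 1.1957 ≈ 2.729 mg/L.
Peak 2.7 mg/L vs MTC 6 mg/L: below toxic threshold.

2.7 mg/L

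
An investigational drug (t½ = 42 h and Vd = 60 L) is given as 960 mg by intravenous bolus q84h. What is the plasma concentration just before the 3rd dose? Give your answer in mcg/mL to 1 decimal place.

f = (1/2)^(τ/t½) = (1/2)^(84/42) ≈ 0.2500.
C₀ = D/Vd = 960/60 ≈ 16.000 mcg/mL.
Before the 3rd dose, 2 doses have been given. Superposition: Cmin = C₀·(f + f²).
≈ 16.000 × (0.2500 + 0.0625) ≈ 16.000 × 0.3125 ≈ 5.000 mcg/mL.

5.0 mcg/mL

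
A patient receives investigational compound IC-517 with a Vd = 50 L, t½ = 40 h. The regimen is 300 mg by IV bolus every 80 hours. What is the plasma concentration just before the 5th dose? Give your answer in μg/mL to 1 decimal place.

2.0 μg/mL

f = (1/2)^(τ/t½) = (1/2)^(80/40) ≈ 0.2500.
C₀ = D/Vd = 300/50 ≈ 6.000 μg/mL.
Before the 5th dose, 4 doses have been given. Superposition: Cmin = C₀·(f + f² + … + f^4).
≈ 6.000 × (0.2500 + 0.0625 + 0.0156 + 0.0039) ≈ 6.000 × 0.3320 ≈ 1.992 μg/mL.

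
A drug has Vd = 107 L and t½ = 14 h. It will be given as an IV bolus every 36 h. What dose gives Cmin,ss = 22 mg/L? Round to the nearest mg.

11638 mg

τ/t½ = 36/14 ≈ 2.5714, so f = (1/2)^(36/14) ≈ 0.168238.
Cmin,ss = (D/Vd)·f/(1−f), so D = Cmin,ss·Vd·(1−f)/f.
D = 22 × 107 × (1−f)/f ≈ 22 × 107 × 4.94396 ≈ 11638.08 mg.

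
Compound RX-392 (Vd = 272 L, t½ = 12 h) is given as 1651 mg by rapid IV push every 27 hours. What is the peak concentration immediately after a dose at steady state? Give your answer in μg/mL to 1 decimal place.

τ/t½ = 27/12 ≈ 2.25, so fraction remaining f = (1/2)^(27/12) ≈ 0.2102.
Accumulation ratio R = 1/(1 − f) ≈ 1/0.7898 ≈ 1.2661.
Each bolus raises the concentration by D/Vd = 1651/272 ≈ 6.070 μg/mL.
Steady-state peak Cmax,ss = C₀·R ≈ 6.070 × 1.2661 ≈ 7.685 μg/mL.

7.7 μg/mL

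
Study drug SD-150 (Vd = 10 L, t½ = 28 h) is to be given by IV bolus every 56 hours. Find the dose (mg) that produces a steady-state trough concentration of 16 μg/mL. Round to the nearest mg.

τ/t½ = 56/28 ≈ 2, so f = (1/2)^(56/28) ≈ 0.250000.
Cmin,ss = (D/Vd)·f/(1−f), so D = Cmin,ss·Vd·(1−f)/f.
D = 16 × 10 × (1−f)/f ≈ 16 × 10 × 3.00000 ≈ 480.00 mg.

480 mg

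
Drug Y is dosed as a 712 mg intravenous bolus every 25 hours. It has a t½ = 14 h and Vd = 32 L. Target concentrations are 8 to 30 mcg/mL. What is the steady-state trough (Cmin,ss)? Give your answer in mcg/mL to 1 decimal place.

Over one 25-h interval, 25/14 ≈ 1.7857 half-lives elapse, leaving f ≈ 0.2900 of each dose.
Each bolus raises the concentration by D/Vd = 712/32 ≈ 22.250 mcg/mL.
Steady-state trough Cmin,ss = C₀·f/(1−f) ≈ 22.250 × 0.2900/0.7100 ≈ 9.088 mcg/mL.
Trough 9.1 mcg/mL vs MEC 8 mcg/mL: adequate.

9.1 mcg/mL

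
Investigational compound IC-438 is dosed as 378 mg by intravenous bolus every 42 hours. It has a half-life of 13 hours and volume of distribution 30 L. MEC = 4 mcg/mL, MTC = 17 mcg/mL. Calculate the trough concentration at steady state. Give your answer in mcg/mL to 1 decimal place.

k = ln2/t½ = ln2/13 ≈ 0.053319 h⁻¹; fraction remaining f = e^(−kτ) = e^(−0.053319×42) ≈ 0.1065.
At steady state, accumulation factor R = 1/(1 − e^(−kτ)) ≈ 1.1192.
Each bolus raises the concentration by D/Vd = 378/30 ≈ 12.600 mcg/mL.
Steady-state peak Cmax,ss = C₀·R ≈ 12.600 × 1.1192 ≈ 14.102 mcg/mL.
One interval later, Cmin,ss = Cmax,ss·e^(−kτ) ≈ 14.102 × 0.1065 ≈ 1.502 mcg/mL.
Trough 1.5 mcg/mL vs MEC 4 mcg/mL: subtherapeutic.

1.5 mcg/mL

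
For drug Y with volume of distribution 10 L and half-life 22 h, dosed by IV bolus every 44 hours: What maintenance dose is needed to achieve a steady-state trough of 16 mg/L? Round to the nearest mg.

τ/t½ = 44/22 ≈ 2, so f = (1/2)^(44/22) ≈ 0.250000.
Cmin,ss = (D/Vd)·f/(1−f), so D = Cmin,ss·Vd·(1−f)/f.
D = 16 × 10 × (1−f)/f ≈ 16 × 10 × 3.00000 ≈ 480.00 mg.

480 mg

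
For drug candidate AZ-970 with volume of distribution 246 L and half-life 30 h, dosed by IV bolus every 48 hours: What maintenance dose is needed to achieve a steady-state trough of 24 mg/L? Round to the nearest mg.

11994 mg

τ/t½ = 48/30 ≈ 1.6, so f = (1/2)^(48/30) ≈ 0.329877.
Cmin,ss = (D/Vd)·f/(1−f), so D = Cmin,ss·Vd·(1−f)/f.
D = 24 × 246 × (1−f)/f ≈ 24 × 246 × 2.03143 ≈ 11993.56 mg.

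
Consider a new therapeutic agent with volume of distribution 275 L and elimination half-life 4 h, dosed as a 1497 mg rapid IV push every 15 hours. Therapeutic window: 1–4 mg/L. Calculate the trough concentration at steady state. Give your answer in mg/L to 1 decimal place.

τ/t½ = 15/4 ≈ 3.75, so fraction remaining f = (1/2)^(15/4) ≈ 0.0743.
Each bolus raises the concentration by D/Vd = 1497/275 ≈ 5.444 mg/L.
Steady-state trough Cmin,ss = C₀·f/(1−f) ≈ 5.444 × 0.0743/0.9257 ≈ 0.437 mg/L.
Trough 0.4 mg/L vs MEC 1 mg/L: subtherapeutic.

0.4 mg/L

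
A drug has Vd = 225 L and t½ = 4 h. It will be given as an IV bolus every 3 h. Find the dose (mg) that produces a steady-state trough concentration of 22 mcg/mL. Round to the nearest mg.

τ/t½ = 3/4 ≈ 0.75, so f = (1/2)^(3/4) ≈ 0.594604.
Cmin,ss = (D/Vd)·f/(1−f), so D = Cmin,ss·Vd·(1−f)/f.
D = 22 × 225 × (1−f)/f ≈ 22 × 225 × 0.68179 ≈ 3374.86 mg.

3375 mg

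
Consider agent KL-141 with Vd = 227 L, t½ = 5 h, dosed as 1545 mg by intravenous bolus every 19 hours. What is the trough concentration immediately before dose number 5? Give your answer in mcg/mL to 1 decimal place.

f = (1/2)^(τ/t½) = (1/2)^(19/5) ≈ 0.0718.
C₀ = D/Vd = 1545/227 ≈ 6.806 mcg/mL.
Before the 5th dose, 4 doses have been given. Superposition: Cmin = C₀·(f + f² + … + f^4).
≈ 6.806 × (0.0718 + 0.0052 + 0.0004 + 0.0000) ≈ 6.806 × 0.0774 ≈ 0.527 mcg/mL.

0.5 mcg/mL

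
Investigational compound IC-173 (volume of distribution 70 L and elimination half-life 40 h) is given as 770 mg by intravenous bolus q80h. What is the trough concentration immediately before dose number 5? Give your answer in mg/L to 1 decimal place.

f = (1/2)^(τ/t½) = (1/2)^(80/40) ≈ 0.2500.
C₀ = D/Vd = 770/70 ≈ 11.000 mg/L.
Before the 5th dose, 4 doses have been given. Superposition: Cmin = C₀·(f + f² + … + f^4).
≈ 11.000 × (0.2500 + 0.0625 + 0.0156 + 0.0039) ≈ 11.000 × 0.3320 ≈ 3.652 mg/L.

3.7 mg/L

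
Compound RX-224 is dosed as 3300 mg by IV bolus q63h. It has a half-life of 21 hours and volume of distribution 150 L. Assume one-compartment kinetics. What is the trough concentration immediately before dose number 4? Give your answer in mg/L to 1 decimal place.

f = (1/2)^(τ/t½) = (1/2)^(63/21) ≈ 0.1250.
C₀ = D/Vd = 3300/150 ≈ 22.000 mg/L.
Before the 4th dose, 3 doses have been given. Superposition: Cmin = C₀·(f + f² + … + f^3).
≈ 22.000 × (0.1250 + 0.0156 + 0.0020) ≈ 22.000 × 0.1426 ≈ 3.137 mg/L.

3.1 mg/L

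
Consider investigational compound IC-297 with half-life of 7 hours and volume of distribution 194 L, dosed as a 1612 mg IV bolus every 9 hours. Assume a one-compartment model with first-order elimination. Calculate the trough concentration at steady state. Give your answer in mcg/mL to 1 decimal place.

5.8 mcg/mL

τ/t½ = 9/7 ≈ 1.2857, so fraction remaining f = (1/2)^(9/7) ≈ 0.4102.
Each bolus raises the concentration by D/Vd = 1612/194 ≈ 8.309 mcg/mL.
Steady-state trough Cmin,ss = C₀·f/(1−f) ≈ 8.309 × 0.4102/0.5898 ≈ 5.779 mcg/mL.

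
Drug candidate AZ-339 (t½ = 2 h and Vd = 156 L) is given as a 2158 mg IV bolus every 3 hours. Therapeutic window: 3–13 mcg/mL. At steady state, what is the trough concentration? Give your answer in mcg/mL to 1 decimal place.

τ/t½ = 3/2 ≈ 1.5, so fraction remaining f = (1/2)^(3/2) ≈ 0.3536.
At steady state, accumulation factor R = 1/(1 − e^(−kτ)) ≈ 1.5470.
Each bolus raises the concentration by D/Vd = 2158/156 ≈ 13.833 mcg/mL.
Cmax,ss = C₀/(1 − f) ≈ 13.833/0.6464 ≈ 21.400 mcg/mL.
One interval later, Cmin,ss = Cmax,ss·e^(−kτ) ≈ 21.400 × 0.3536 ≈ 7.567 mcg/mL.
Trough 7.6 mcg/mL vs MEC 3 mcg/mL: adequate.

7.6 mcg/mL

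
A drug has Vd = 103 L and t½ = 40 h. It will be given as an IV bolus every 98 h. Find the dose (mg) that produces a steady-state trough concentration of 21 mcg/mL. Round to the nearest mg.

τ/t½ = 98/40 ≈ 2.45, so f = (1/2)^(98/40) ≈ 0.183011.
Cmin,ss = (D/Vd)·f/(1−f), so D = Cmin,ss·Vd·(1−f)/f.
D = 21 × 103 × (1−f)/f ≈ 21 × 103 × 4.46415 ≈ 9655.96 mg.

9656 mg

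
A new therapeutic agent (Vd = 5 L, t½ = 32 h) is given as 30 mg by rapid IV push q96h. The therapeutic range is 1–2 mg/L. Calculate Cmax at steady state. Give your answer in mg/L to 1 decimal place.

6.9 mg/L

τ = 96 h = 3 half-lives, so f = (1/2)^3 = 0.125.
At steady state, R = 1/(1 − 0.125) = 8/7.
Single-dose peak C₀ = D/Vd = 30/5 = 6 mg/L.
Steady-state peak Cmax,ss = C₀·R = 6 × 8/7 ≈ 6.857 mg/L.
Peak 6.9 mg/L vs MTC 2 mg/L: exceeds toxic threshold.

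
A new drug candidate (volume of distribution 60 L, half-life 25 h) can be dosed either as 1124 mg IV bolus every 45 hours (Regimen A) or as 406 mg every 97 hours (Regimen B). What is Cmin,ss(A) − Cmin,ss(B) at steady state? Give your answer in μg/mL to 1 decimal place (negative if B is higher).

Regimen A: f = (1/2)^(45/25) ≈ 0.2872; Cmin,ss = (1124/60)·f/(1−f) ≈ 7.548 μg/mL.
Regimen B: f = (1/2)^(97/25) ≈ 0.0679; Cmin,ss = (406/60)·f/(1−f) ≈ 0.493 μg/mL.
Difference ≈ 7.548 − 0.493 ≈ 7.055 μg/mL.

7.1 μg/mL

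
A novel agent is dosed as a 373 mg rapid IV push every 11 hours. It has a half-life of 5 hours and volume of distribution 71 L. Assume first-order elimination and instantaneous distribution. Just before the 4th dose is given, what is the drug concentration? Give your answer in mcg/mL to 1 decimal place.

1.4 mcg/mL

f = (1/2)^(τ/t½) = (1/2)^(11/5) ≈ 0.2176.
C₀ = D/Vd = 373/71 ≈ 5.254 mcg/mL.
Before the 4th dose, 3 doses have been given. Superposition: Cmin = C₀·(f + f² + … + f^3).
≈ 5.254 × (0.2176 + 0.0473 + 0.0103) ≈ 5.254 × 0.2752 ≈ 1.446 mcg/mL.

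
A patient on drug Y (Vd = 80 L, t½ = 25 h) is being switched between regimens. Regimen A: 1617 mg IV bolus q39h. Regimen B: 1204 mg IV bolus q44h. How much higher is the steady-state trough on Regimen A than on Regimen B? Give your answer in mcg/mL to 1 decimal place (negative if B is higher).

Regimen A: f = (1/2)^(39/25) ≈ 0.3392; Cmin,ss = (1617/80)·f/(1−f) ≈ 10.375 mcg/mL.
Regimen B: f = (1/2)^(44/25) ≈ 0.2952; Cmin,ss = (1204/80)·f/(1−f) ≈ 6.304 mcg/mL.
Difference ≈ 10.375 − 6.304 ≈ 4.071 mcg/mL.

4.1 mcg/mL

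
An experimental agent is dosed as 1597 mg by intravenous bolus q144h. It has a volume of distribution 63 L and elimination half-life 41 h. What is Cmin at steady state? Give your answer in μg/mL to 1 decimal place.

2.4 μg/mL

τ/t½ = 144/41 ≈ 3.5122, so fraction remaining f = (1/2)^(144/41) ≈ 0.0876.
Accumulation ratio R = 1/(1 − f) ≈ 1/0.9124 ≈ 1.0960.
Each bolus raises the concentration by D/Vd = 1597/63 ≈ 25.349 μg/mL.
Cmax,ss = C₀/(1 − f) ≈ 25.349/0.9124 ≈ 27.783 μg/mL.
One interval later, Cmin,ss = Cmax,ss·e^(−kτ) ≈ 27.783 × 0.0876 ≈ 2.434 μg/mL.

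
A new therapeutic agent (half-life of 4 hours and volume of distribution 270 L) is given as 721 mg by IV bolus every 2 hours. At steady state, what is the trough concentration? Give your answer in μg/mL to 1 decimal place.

6.4 μg/mL

τ/t½ = 2/4 ≈ 0.5, so fraction remaining f = (1/2)^(2/4) ≈ 0.7071.
At steady state, accumulation factor R = 1/(1 − e^(−kτ)) ≈ 3.4141.
Single-dose peak C₀ = D/Vd = 721/270 ≈ 2.670 μg/mL.
Steady-state peak Cmax,ss = C₀·R ≈ 2.670 × 3.4141 ≈ 9.116 μg/mL.
Steady-state trough Cmin,ss = Cmax,ss·f ≈ 9.116 × 0.7071 ≈ 6.446 μg/mL.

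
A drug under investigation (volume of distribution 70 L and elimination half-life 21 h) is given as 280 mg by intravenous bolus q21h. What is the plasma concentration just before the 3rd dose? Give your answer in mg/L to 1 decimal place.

3.0 mg/L

f = (1/2)^(τ/t½) = (1/2)^(21/21) ≈ 0.5000.
C₀ = D/Vd = 280/70 ≈ 4.000 mg/L.
Before the 3rd dose, 2 doses have been given. Superposition: Cmin = C₀·(f + f²).
≈ 4.000 × (0.5000 + 0.2500) ≈ 4.000 × 0.7500 ≈ 3.000 mg/L.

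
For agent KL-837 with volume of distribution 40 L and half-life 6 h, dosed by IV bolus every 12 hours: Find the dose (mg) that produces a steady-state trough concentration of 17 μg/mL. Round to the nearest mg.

τ/t½ = 12/6 ≈ 2, so f = (1/2)^(12/6) ≈ 0.250000.
Cmin,ss = (D/Vd)·f/(1−f), so D = Cmin,ss·Vd·(1−f)/f.
D = 17 × 40 × (1−f)/f ≈ 17 × 40 × 3.00000 ≈ 2040.00 mg.

2040 mg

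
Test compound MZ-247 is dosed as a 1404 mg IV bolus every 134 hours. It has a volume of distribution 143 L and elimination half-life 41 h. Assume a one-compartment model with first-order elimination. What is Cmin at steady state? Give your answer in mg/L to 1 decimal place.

k = ln2/t½ = ln2/41 ≈ 0.016906 h⁻¹; fraction remaining f = e^(−kτ) = e^(−0.016906×134) ≈ 0.1038.
Accumulation ratio R = 1/(1 − f) ≈ 1/0.8962 ≈ 1.1158.
Single-dose peak C₀ = D/Vd = 1404/143 ≈ 9.818 mg/L.
Steady-state peak Cmax,ss = C₀·R ≈ 9.818 × 1.1158 ≈ 10.955 mg/L.
Steady-state trough Cmin,ss = Cmax,ss·f ≈ 10.955 × 0.1038 ≈ 1.137 mg/L.

1.1 mg/L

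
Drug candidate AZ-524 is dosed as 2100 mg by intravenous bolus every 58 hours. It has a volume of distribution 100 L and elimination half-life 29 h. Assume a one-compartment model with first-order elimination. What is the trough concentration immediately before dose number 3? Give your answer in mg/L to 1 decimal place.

f = (1/2)^(τ/t½) = (1/2)^(58/29) ≈ 0.2500.
C₀ = D/Vd = 2100/100 ≈ 21.000 mg/L.
Before the 3rd dose, 2 doses have been given. Superposition: Cmin = C₀·(f + f²).
≈ 21.000 × (0.2500 + 0.0625) ≈ 21.000 × 0.3125 ≈ 6.562 mg/L.

6.6 mg/L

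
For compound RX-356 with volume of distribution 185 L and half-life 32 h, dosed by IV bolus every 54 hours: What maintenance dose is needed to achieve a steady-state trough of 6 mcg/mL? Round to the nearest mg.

τ/t½ = 54/32 ≈ 1.6875, so f = (1/2)^(54/32) ≈ 0.310464.
Cmin,ss = (D/Vd)·f/(1−f), so D = Cmin,ss·Vd·(1−f)/f.
D = 6 × 185 × (1−f)/f ≈ 6 × 185 × 2.22099 ≈ 2465.30 mg.

2465 mg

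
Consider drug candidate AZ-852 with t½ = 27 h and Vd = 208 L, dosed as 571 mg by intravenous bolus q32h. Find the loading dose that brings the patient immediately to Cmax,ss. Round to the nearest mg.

1019 mg

f = (1/2)^(32/27) ≈ 0.439768; accumulation ratio R = 1/(1−f) ≈ 1.78497.
Loading dose to hit Cmax,ss on first dose: D_load = D_maint·R ≈ 571 × 1.78497 ≈ 1019.22 mg.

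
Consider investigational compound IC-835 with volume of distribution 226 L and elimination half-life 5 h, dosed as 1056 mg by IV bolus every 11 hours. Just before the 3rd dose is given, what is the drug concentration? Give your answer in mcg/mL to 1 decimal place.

1.2 mcg/mL

f = (1/2)^(τ/t½) = (1/2)^(11/5) ≈ 0.2176.
C₀ = D/Vd = 1056/226 ≈ 4.673 mcg/mL.
Before the 3rd dose, 2 doses have been given. Superposition: Cmin = C₀·(f + f²).
≈ 4.673 × (0.2176 + 0.0473) ≈ 4.673 × 0.2649 ≈ 1.238 mcg/mL.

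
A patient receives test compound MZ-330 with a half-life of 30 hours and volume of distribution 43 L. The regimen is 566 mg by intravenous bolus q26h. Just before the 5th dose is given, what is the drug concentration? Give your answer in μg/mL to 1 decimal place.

14.5 μg/mL

f = (1/2)^(τ/t½) = (1/2)^(26/30) ≈ 0.5484.
C₀ = D/Vd = 566/43 ≈ 13.163 μg/mL.
Before the 5th dose, 4 doses have been given. Superposition: Cmin = C₀·(f + f² + … + f^4).
≈ 13.163 × (0.5484 + 0.3007 + 0.1649 + 0.0904) ≈ 13.163 × 1.1044 ≈ 14.537 μg/mL.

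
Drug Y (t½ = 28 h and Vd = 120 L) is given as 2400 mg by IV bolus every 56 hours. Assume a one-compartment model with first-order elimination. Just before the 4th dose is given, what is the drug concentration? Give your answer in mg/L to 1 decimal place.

f = (1/2)^(τ/t½) = (1/2)^(56/28) ≈ 0.2500.
C₀ = D/Vd = 2400/120 ≈ 20.000 mg/L.
Before the 4th dose, 3 doses have been given. Superposition: Cmin = C₀·(f + f² + … + f^3).
≈ 20.000 × (0.2500 + 0.0625 + 0.0156) ≈ 20.000 × 0.3281 ≈ 6.562 mg/L.

6.6 mg/L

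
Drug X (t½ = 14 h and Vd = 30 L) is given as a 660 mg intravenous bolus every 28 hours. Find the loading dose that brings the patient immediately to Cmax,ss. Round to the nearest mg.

880 mg

f = (1/2)^(28/14) ≈ 0.250000; accumulation ratio R = 1/(1−f) ≈ 1.33333.
Loading dose to hit Cmax,ss on first dose: D_load = D_maint·R ≈ 660 × 1.33333 ≈ 880.00 mg.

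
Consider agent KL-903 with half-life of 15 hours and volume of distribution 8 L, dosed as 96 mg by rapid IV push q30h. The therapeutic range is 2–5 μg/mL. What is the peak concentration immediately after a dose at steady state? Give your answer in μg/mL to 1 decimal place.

16.0 μg/mL

τ = 30 h = 2 half-lives, so f = (1/2)^2 = 0.25.
Accumulation ratio R = 1/(1 − f) = 1/0.75 = 4/3.
Single-dose peak C₀ = D/Vd = 96/8 = 12 μg/mL.
Steady-state peak Cmax,ss = C₀·R = 12 × 4/3 ≈ 16.000 μg/mL.
Peak 16.0 μg/mL vs MTC 5 μg/mL: exceeds toxic threshold.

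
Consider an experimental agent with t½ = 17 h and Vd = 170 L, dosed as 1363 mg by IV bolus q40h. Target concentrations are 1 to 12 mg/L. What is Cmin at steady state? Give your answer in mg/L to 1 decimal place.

2.0 mg/L

Over one 40-h interval, 40/17 ≈ 2.3529 half-lives elapse, leaving f ≈ 0.1957 of each dose.
Accumulation ratio R = 1/(1 − f) ≈ 1/0.8043 ≈ 1.2433.
Each bolus raises the concentration by D/Vd = 1363/170 ≈ 8.018 mg/L.
Cmax,ss = C₀/(1 − f) ≈ 8.018/0.8043 ≈ 9.969 mg/L.
One interval later, Cmin,ss = Cmax,ss·e^(−kτ) ≈ 9.969 × 0.1957 ≈ 1.951 mg/L.
Trough 2.0 mg/L vs MEC 1 mg/L: adequate.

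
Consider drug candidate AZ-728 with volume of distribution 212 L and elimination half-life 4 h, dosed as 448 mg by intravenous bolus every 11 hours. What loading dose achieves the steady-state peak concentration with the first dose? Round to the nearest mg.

f = (1/2)^(11/4) ≈ 0.148651; accumulation ratio R = 1/(1−f) ≈ 1.17461.
Loading dose to hit Cmax,ss on first dose: D_load = D_maint·R ≈ 448 × 1.17461 ≈ 526.23 mg.

526 mg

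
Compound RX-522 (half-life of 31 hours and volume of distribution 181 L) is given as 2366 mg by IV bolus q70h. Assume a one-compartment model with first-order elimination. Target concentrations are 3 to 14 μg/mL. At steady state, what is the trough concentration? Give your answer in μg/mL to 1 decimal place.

Over one 70-h interval, 70/31 ≈ 2.2581 half-lives elapse, leaving f ≈ 0.2091 of each dose.
Single-dose peak C₀ = D/Vd = 2366/181 ≈ 13.072 μg/mL.
Steady-state trough Cmin,ss = C₀·f/(1−f) ≈ 13.072 × 0.2091/0.7909 ≈ 3.456 μg/mL.
Trough 3.5 μg/mL vs MEC 3 μg/mL: adequate.

3.5 μg/mL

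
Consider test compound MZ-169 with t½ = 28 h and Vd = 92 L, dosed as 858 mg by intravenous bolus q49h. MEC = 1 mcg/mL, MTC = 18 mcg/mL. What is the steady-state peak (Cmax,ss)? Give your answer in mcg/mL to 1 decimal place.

Over one 49-h interval, 49/28 ≈ 1.75 half-lives elapse, leaving f ≈ 0.2973 of each dose.
Accumulation ratio R = 1/(1 − f) ≈ 1/0.7027 ≈ 1.4231.
Single-dose peak C₀ = D/Vd = 858/92 ≈ 9.326 mcg/mL.
Steady-state peak Cmax,ss = C₀·R ≈ 9.326 × 1.4231 ≈ 13.272 mcg/mL.
Peak 13.3 mcg/mL vs MTC 18 mcg/mL: below toxic threshold.

13.3 mcg/mL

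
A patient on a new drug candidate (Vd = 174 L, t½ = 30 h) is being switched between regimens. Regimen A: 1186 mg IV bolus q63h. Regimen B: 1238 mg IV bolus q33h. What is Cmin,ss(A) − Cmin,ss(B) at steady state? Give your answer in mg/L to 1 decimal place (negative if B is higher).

-4.1 mg/L

Regimen A: f = (1/2)^(63/30) ≈ 0.2333; Cmin,ss = (1186/174)·f/(1−f) ≈ 2.074 mg/L.
Regimen B: f = (1/2)^(33/30) ≈ 0.4665; Cmin,ss = (1238/174)·f/(1−f) ≈ 6.221 mg/L.
Difference ≈ 2.074 − 6.221 ≈ -4.147 mg/L.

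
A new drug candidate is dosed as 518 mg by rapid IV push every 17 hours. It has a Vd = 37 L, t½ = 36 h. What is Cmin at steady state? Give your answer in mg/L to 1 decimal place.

τ/t½ = 17/36 ≈ 0.47222, so fraction remaining f = (1/2)^(17/36) ≈ 0.7209.
At steady state, accumulation factor R = 1/(1 − e^(−kτ)) ≈ 3.5829.
Each bolus raises the concentration by D/Vd = 518/37 ≈ 14.000 mg/L.
Cmax,ss = C₀/(1 − f) ≈ 14.000/0.2791 ≈ 50.161 mg/L.
Steady-state trough Cmin,ss = Cmax,ss·f ≈ 50.161 × 0.7209 ≈ 36.161 mg/L.

36.2 mg/L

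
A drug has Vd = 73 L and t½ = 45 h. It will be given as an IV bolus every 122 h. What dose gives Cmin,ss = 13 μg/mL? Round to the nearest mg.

5265 mg

τ/t½ = 122/45 ≈ 2.7111, so f = (1/2)^(122/45) ≈ 0.152712.
Cmin,ss = (D/Vd)·f/(1−f), so D = Cmin,ss·Vd·(1−f)/f.
D = 13 × 73 × (1−f)/f ≈ 13 × 73 × 5.54827 ≈ 5265.31 mg.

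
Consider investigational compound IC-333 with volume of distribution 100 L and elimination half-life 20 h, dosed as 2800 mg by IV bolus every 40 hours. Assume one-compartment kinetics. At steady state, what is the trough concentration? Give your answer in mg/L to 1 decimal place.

9.3 mg/L

The dosing interval is 2 half-lives, so f = 2^(−2) = 0.25.
Accumulation ratio R = 1/(1 − f) = 1/0.75 = 4/3.
Single-dose peak C₀ = D/Vd = 2800/100 = 28 mg/L.
Steady-state peak Cmax,ss = C₀·R = 28 × 4/3 ≈ 37.333 mg/L.
Steady-state trough Cmin,ss = Cmax,ss·f ≈ 37.333 × 0.25 ≈ 9.333 mg/L.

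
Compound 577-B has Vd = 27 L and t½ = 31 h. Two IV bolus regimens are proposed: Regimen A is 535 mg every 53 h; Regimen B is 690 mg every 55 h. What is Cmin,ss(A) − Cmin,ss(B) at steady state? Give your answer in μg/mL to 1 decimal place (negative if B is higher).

Regimen A: f = (1/2)^(53/31) ≈ 0.3057; Cmin,ss = (535/27)·f/(1−f) ≈ 8.724 μg/mL.
Regimen B: f = (1/2)^(55/31) ≈ 0.2924; Cmin,ss = (690/27)·f/(1−f) ≈ 10.560 μg/mL.
Difference ≈ 8.724 − 10.560 ≈ -1.836 μg/mL.

-1.8 μg/mL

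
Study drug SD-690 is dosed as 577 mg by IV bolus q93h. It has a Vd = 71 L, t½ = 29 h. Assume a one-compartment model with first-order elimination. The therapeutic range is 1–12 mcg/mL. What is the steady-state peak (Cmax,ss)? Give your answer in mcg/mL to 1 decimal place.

τ/t½ = 93/29 ≈ 3.2069, so fraction remaining f = (1/2)^(93/29) ≈ 0.1083.
At steady state, accumulation factor R = 1/(1 − e^(−kτ)) ≈ 1.1215.
Single-dose peak C₀ = D/Vd = 577/71 ≈ 8.127 mcg/mL.
Cmax,ss = C₀/(1 − f) ≈ 8.127/0.8917 ≈ 9.114 mcg/mL.
Peak 9.1 mcg/mL vs MTC 12 mcg/mL: below toxic threshold.

9.1 mcg/mL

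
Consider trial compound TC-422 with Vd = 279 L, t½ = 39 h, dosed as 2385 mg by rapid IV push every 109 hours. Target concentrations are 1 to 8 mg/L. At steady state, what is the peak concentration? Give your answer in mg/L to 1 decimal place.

τ/t½ = 109/39 ≈ 2.7949, so fraction remaining f = (1/2)^(109/39) ≈ 0.1441.
At steady state, accumulation factor R = 1/(1 − e^(−kτ)) ≈ 1.1684.
Single-dose peak C₀ = D/Vd = 2385/279 ≈ 8.548 mg/L.
Cmax,ss = C₀/(1 − f) ≈ 8.548/0.8559 ≈ 9.987 mg/L.
Peak 10.0 mg/L vs MTC 8 mg/L: exceeds toxic threshold.

10.0 mg/L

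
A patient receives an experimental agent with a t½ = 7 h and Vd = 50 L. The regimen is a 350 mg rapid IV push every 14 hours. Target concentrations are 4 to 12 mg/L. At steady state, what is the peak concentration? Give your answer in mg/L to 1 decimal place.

9.3 mg/L

τ = 14 h = 2 half-lives, so f = (1/2)^2 = 0.25.
At steady state, R = 1/(1 − 0.25) = 4/3.
Single-dose peak C₀ = D/Vd = 350/50 = 7 mg/L.
Steady-state peak Cmax,ss = C₀·R = 7 × 4/3 ≈ 9.333 mg/L.
Peak 9.3 mg/L vs MTC 12 mg/L: below toxic threshold.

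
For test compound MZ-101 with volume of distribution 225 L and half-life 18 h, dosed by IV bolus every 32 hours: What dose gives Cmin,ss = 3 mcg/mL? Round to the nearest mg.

1640 mg

τ/t½ = 32/18 ≈ 1.7778, so f = (1/2)^(32/18) ≈ 0.291632.
Cmin,ss = (D/Vd)·f/(1−f), so D = Cmin,ss·Vd·(1−f)/f.
D = 3 × 225 × (1−f)/f ≈ 3 × 225 × 2.42898 ≈ 1639.56 mg.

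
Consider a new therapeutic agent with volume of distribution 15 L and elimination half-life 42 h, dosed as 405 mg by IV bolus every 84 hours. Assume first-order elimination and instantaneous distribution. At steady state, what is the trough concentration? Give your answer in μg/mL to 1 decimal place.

The dosing interval is 2 half-lives, so f = 2^(−2) = 0.25.
Accumulation ratio R = 1/(1 − f) = 1/0.75 = 4/3.
Single-dose peak C₀ = D/Vd = 405/15 = 27 μg/mL.
Steady-state peak Cmax,ss = C₀·R = 27 × 4/3 ≈ 36.000 μg/mL.
Steady-state trough Cmin,ss = Cmax,ss·f ≈ 36.000 × 0.25 ≈ 9.000 μg/mL.

9.0 μg/mL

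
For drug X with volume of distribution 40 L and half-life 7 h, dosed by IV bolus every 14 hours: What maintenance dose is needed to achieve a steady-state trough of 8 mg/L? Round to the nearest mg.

τ/t½ = 14/7 ≈ 2, so f = (1/2)^(14/7) ≈ 0.250000.
Cmin,ss = (D/Vd)·f/(1−f), so D = Cmin,ss·Vd·(1−f)/f.
D = 8 × 40 × (1−f)/f ≈ 8 × 40 × 3.00000 ≈ 960.00 mg.

960 mg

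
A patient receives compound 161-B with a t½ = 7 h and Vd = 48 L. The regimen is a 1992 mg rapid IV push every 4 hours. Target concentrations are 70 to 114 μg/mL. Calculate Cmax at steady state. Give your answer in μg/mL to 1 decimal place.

126.9 μg/mL

k = ln2/t½ = ln2/7 ≈ 0.099021 h⁻¹; fraction remaining f = e^(−kτ) = e^(−0.099021×4) ≈ 0.6730.
Accumulation ratio R = 1/(1 − f) ≈ 1/0.3270 ≈ 3.0581.
Each bolus raises the concentration by D/Vd = 1992/48 ≈ 41.500 μg/mL.
Cmax,ss = C₀/(1 − f) ≈ 41.500/0.3270 ≈ 126.911 μg/mL.
Peak 126.9 μg/mL vs MTC 114 μg/mL: exceeds toxic threshold.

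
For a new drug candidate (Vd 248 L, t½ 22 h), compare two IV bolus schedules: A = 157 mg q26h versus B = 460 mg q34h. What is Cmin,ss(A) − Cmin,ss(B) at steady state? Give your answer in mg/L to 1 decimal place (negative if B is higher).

-0.5 mg/L

Regimen A: f = (1/2)^(26/22) ≈ 0.4408; Cmin,ss = (157/248)·f/(1−f) ≈ 0.499 mg/L.
Regimen B: f = (1/2)^(34/22) ≈ 0.3426; Cmin,ss = (460/248)·f/(1−f) ≈ 0.967 mg/L.
Difference ≈ 0.499 − 0.967 ≈ -0.468 mg/L.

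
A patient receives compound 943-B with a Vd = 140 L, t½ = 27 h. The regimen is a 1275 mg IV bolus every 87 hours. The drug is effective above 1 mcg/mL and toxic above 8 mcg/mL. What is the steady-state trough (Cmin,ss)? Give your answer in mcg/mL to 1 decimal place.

1.1 mcg/mL

Over one 87-h interval, 87/27 ≈ 3.2222 half-lives elapse, leaving f ≈ 0.1072 of each dose.
At steady state, accumulation factor R = 1/(1 − e^(−kτ)) ≈ 1.1201.
Single-dose peak C₀ = D/Vd = 1275/140 ≈ 9.107 mcg/mL.
Steady-state peak Cmax,ss = C₀·R ≈ 9.107 × 1.1201 ≈ 10.201 mcg/mL.
One interval later, Cmin,ss = Cmax,ss·e^(−kτ) ≈ 10.201 × 0.1072 ≈ 1.094 mcg/mL.
Trough 1.1 mcg/mL vs MEC 1 mcg/mL: adequate.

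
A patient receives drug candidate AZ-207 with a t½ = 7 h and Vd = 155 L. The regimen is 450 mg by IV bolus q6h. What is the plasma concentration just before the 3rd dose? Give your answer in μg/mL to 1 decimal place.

2.5 μg/mL

f = (1/2)^(τ/t½) = (1/2)^(6/7) ≈ 0.5520.
C₀ = D/Vd = 450/155 ≈ 2.903 μg/mL.
Before the 3rd dose, 2 doses have been given. Superposition: Cmin = C₀·(f + f²).
≈ 2.903 × (0.5520 + 0.3047) ≈ 2.903 × 0.8567 ≈ 2.487 μg/mL.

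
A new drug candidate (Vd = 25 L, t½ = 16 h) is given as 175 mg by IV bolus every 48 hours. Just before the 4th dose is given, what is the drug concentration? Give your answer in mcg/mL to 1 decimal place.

1.0 mcg/mL

f = (1/2)^(τ/t½) = (1/2)^(48/16) ≈ 0.1250.
C₀ = D/Vd = 175/25 ≈ 7.000 mcg/mL.
Before the 4th dose, 3 doses have been given. Superposition: Cmin = C₀·(f + f² + … + f^3).
≈ 7.000 × (0.1250 + 0.0156 + 0.0020) ≈ 7.000 × 0.1426 ≈ 0.998 mcg/mL.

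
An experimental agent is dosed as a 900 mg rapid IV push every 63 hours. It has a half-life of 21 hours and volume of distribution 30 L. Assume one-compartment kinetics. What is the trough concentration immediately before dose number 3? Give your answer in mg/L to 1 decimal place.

f = (1/2)^(τ/t½) = (1/2)^(63/21) ≈ 0.1250.
C₀ = D/Vd = 900/30 ≈ 30.000 mg/L.
Before the 3rd dose, 2 doses have been given. Superposition: Cmin = C₀·(f + f²).
≈ 30.000 × (0.1250 + 0.0156) ≈ 30.000 × 0.1406 ≈ 4.218 mg/L.

4.2 mg/L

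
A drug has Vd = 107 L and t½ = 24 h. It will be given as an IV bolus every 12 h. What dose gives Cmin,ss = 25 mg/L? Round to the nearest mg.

τ/t½ = 12/24 ≈ 0.5, so f = (1/2)^(12/24) ≈ 0.707107.
Cmin,ss = (D/Vd)·f/(1−f), so D = Cmin,ss·Vd·(1−f)/f.
D = 25 × 107 × (1−f)/f ≈ 25 × 107 × 0.41421 ≈ 1108.01 mg.

1108 mg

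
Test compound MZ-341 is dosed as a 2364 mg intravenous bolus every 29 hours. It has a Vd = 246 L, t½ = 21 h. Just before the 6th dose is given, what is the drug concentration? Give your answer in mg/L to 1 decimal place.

f = (1/2)^(τ/t½) = (1/2)^(29/21) ≈ 0.3840.
C₀ = D/Vd = 2364/246 ≈ 9.610 mg/L.
Before the 6th dose, 5 doses have been given. Superposition: Cmin = C₀·(f + f² + … + f^5).
≈ 9.610 × (0.3840 + 0.1475 + 0.0566 + 0.0217 + 0.0083) ≈ 9.610 × 0.6181 ≈ 5.940 mg/L.

5.9 mg/L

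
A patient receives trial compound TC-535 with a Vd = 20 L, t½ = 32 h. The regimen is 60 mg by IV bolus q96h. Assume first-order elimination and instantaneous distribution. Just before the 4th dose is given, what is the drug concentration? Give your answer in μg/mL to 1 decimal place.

f = (1/2)^(τ/t½) = (1/2)^(96/32) ≈ 0.1250.
C₀ = D/Vd = 60/20 ≈ 3.000 μg/mL.
Before the 4th dose, 3 doses have been given. Superposition: Cmin = C₀·(f + f² + … + f^3).
≈ 3.000 × (0.1250 + 0.0156 + 0.0020) ≈ 3.000 × 0.1426 ≈ 0.428 μg/mL.

0.4 μg/mL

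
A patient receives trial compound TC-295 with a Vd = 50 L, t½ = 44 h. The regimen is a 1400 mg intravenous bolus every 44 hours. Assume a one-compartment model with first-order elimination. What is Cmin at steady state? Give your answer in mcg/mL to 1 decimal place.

28.0 mcg/mL

The dosing interval is 1 half-life, so f = 2^(−1) = 0.5.
At steady state, R = 1/(1 − 0.5) = 2/1.
Single-dose peak C₀ = D/Vd = 1400/50 = 28 mcg/mL.
Steady-state peak Cmax,ss = C₀·R = 28 × 2/1 ≈ 56.000 mcg/mL.
Steady-state trough Cmin,ss = Cmax,ss·f ≈ 56.000 × 0.5 ≈ 28.000 mcg/mL.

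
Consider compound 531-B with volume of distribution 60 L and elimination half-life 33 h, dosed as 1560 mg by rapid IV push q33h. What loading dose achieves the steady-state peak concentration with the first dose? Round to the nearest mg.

3120 mg

f = (1/2)^(33/33) ≈ 0.500000; accumulation ratio R = 1/(1−f) ≈ 2.00000.
Loading dose to hit Cmax,ss on first dose: D_load = D_maint·R ≈ 1560 × 2.00000 ≈ 3120.00 mg.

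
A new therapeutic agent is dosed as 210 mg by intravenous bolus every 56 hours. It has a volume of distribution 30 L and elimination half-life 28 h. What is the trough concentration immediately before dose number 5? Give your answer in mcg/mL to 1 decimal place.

2.3 mcg/mL

f = (1/2)^(τ/t½) = (1/2)^(56/28) ≈ 0.2500.
C₀ = D/Vd = 210/30 ≈ 7.000 mcg/mL.
Before the 5th dose, 4 doses have been given. Superposition: Cmin = C₀·(f + f² + … + f^4).
≈ 7.000 × (0.2500 + 0.0625 + 0.0156 + 0.0039) ≈ 7.000 × 0.3320 ≈ 2.324 mcg/mL.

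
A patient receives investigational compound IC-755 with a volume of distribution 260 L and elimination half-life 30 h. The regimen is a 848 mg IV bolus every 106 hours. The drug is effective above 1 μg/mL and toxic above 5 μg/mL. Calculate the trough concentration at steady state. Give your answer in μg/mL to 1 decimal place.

Over one 106-h interval, 106/30 ≈ 3.5333 half-lives elapse, leaving f ≈ 0.0864 of each dose.
Single-dose peak C₀ = D/Vd = 848/260 ≈ 3.262 μg/mL.
Steady-state trough Cmin,ss = C₀·f/(1−f) ≈ 3.262 × 0.0864/0.9136 ≈ 0.308 μg/mL.
Trough 0.3 μg/mL vs MEC 1 μg/mL: subtherapeutic.

0.3 μg/mL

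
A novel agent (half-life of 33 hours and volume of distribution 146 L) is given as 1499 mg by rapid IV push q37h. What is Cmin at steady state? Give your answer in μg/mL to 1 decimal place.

k = ln2/t½ = ln2/33 ≈ 0.021004 h⁻¹; fraction remaining f = e^(−kτ) = e^(−0.021004×37) ≈ 0.4597.
Accumulation ratio R = 1/(1 − f) ≈ 1/0.5403 ≈ 1.8508.
Single-dose peak C₀ = D/Vd = 1499/146 ≈ 10.267 μg/mL.
Steady-state peak Cmax,ss = C₀·R ≈ 10.267 × 1.8508 ≈ 19.002 μg/mL.
One interval later, Cmin,ss = Cmax,ss·e^(−kτ) ≈ 19.002 × 0.4597 ≈ 8.735 μg/mL.

8.7 μg/mL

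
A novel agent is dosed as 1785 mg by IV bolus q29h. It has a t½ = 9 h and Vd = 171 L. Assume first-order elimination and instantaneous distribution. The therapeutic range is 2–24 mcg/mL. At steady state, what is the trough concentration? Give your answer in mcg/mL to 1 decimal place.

1.3 mcg/mL

k = ln2/t½ = ln2/9 ≈ 0.077016 h⁻¹; fraction remaining f = e^(−kτ) = e^(−0.077016×29) ≈ 0.1072.
At steady state, accumulation factor R = 1/(1 − e^(−kτ)) ≈ 1.1201.
Each bolus raises the concentration by D/Vd = 1785/171 ≈ 10.439 mcg/mL.
Steady-state peak Cmax,ss = C₀·R ≈ 10.439 × 1.1201 ≈ 11.693 mcg/mL.
One interval later, Cmin,ss = Cmax,ss·e^(−kτ) ≈ 11.693 × 0.1072 ≈ 1.253 mcg/mL.
Trough 1.3 mcg/mL vs MEC 2 mcg/mL: subtherapeutic.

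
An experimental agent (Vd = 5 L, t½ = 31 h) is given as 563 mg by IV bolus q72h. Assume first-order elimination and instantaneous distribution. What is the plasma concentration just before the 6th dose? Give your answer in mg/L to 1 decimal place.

28.1 mg/L

f = (1/2)^(τ/t½) = (1/2)^(72/31) ≈ 0.1999.
C₀ = D/Vd = 563/5 ≈ 112.600 mg/L.
Before the 6th dose, 5 doses have been given. Superposition: Cmin = C₀·(f + f² + … + f^5).
≈ 112.600 × (0.1999 + 0.0400 + 0.0080 + 0.0016 + 0.0003) ≈ 112.600 × 0.2498 ≈ 28.127 mg/L.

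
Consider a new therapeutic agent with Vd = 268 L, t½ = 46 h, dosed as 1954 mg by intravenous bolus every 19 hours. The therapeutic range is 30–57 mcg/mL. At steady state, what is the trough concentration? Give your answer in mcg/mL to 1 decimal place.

Over one 19-h interval, 19/46 ≈ 0.41304 half-lives elapse, leaving f ≈ 0.7510 of each dose.
Accumulation ratio R = 1/(1 − f) ≈ 1/0.2490 ≈ 4.0161.
Each bolus raises the concentration by D/Vd = 1954/268 ≈ 7.291 mcg/mL.
Steady-state peak Cmax,ss = C₀·R ≈ 7.291 × 4.0161 ≈ 29.281 mcg/mL.
Steady-state trough Cmin,ss = Cmax,ss·f ≈ 29.281 × 0.7510 ≈ 21.990 mcg/mL.
Trough 22.0 mcg/mL vs MEC 30 mcg/mL: subtherapeutic.

22.0 mcg/mL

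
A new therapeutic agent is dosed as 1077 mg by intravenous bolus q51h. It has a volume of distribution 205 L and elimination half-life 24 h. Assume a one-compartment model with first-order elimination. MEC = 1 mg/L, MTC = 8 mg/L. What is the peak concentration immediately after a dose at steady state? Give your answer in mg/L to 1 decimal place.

k = ln2/t½ = ln2/24 ≈ 0.028881 h⁻¹; fraction remaining f = e^(−kτ) = e^(−0.028881×51) ≈ 0.2293.
Accumulation ratio R = 1/(1 − f) ≈ 1/0.7707 ≈ 1.2975.
Each bolus raises the concentration by D/Vd = 1077/205 ≈ 5.254 mg/L.
Cmax,ss = C₀/(1 − f) ≈ 5.254/0.7707 ≈ 6.817 mg/L.
Peak 6.8 mg/L vs MTC 8 mg/L: below toxic threshold.

6.8 mg/L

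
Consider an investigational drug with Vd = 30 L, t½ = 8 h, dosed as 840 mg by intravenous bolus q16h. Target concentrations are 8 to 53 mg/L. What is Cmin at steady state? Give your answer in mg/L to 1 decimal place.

9.3 mg/L

The dosing interval is 2 half-lives, so f = 2^(−2) = 0.25.
At steady state, R = 1/(1 − 0.25) = 4/3.
Single-dose peak C₀ = D/Vd = 840/30 = 28 mg/L.
Steady-state peak Cmax,ss = C₀·R = 28 × 4/3 ≈ 37.333 mg/L.
Steady-state trough Cmin,ss = Cmax,ss·f ≈ 37.333 × 0.25 ≈ 9.333 mg/L.
Trough 9.3 mg/L vs MEC 8 mg/L: adequate.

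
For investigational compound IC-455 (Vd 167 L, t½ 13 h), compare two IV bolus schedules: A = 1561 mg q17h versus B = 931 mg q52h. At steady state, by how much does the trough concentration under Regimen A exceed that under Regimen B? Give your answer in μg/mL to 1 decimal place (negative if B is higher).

Regimen A: f = (1/2)^(17/13) ≈ 0.4040; Cmin,ss = (1561/167)·f/(1−f) ≈ 6.336 μg/mL.
Regimen B: f = (1/2)^(52/13) ≈ 0.0625; Cmin,ss = (931/167)·f/(1−f) ≈ 0.372 μg/mL.
Difference ≈ 6.336 − 0.372 ≈ 5.964 μg/mL.

6.0 μg/mL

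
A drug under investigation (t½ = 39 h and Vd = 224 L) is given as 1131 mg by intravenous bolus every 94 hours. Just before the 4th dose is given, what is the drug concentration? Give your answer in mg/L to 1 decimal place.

f = (1/2)^(τ/t½) = (1/2)^(94/39) ≈ 0.1881.
C₀ = D/Vd = 1131/224 ≈ 5.049 mg/L.
Before the 4th dose, 3 doses have been given. Superposition: Cmin = C₀·(f + f² + … + f^3).
≈ 5.049 × (0.1881 + 0.0354 + 0.0067) ≈ 5.049 × 0.2302 ≈ 1.162 mg/L.

1.2 mg/L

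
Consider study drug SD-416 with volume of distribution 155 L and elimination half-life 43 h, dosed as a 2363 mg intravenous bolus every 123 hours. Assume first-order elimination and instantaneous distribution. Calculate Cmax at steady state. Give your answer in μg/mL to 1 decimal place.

17.7 μg/mL

Over one 123-h interval, 123/43 ≈ 2.8605 half-lives elapse, leaving f ≈ 0.1377 of each dose.
Accumulation ratio R = 1/(1 − f) ≈ 1/0.8623 ≈ 1.1597.
Single-dose peak C₀ = D/Vd = 2363/155 ≈ 15.245 μg/mL.
Steady-state peak Cmax,ss = C₀·R ≈ 15.245 × 1.1597 ≈ 17.680 μg/mL.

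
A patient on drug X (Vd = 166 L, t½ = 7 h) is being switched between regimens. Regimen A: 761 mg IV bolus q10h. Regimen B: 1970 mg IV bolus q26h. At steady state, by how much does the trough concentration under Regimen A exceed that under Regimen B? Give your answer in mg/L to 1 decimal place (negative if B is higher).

Regimen A: f = (1/2)^(10/7) ≈ 0.3715; Cmin,ss = (761/166)·f/(1−f) ≈ 2.710 mg/L.
Regimen B: f = (1/2)^(26/7) ≈ 0.0762; Cmin,ss = (1970/166)·f/(1−f) ≈ 0.979 mg/L.
Difference ≈ 2.710 − 0.979 ≈ 1.731 mg/L.

1.7 mg/L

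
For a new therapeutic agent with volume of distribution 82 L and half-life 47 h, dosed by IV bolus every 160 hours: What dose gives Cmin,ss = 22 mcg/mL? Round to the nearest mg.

τ/t½ = 160/47 ≈ 3.4043, so f = (1/2)^(160/47) ≈ 0.094453.
Cmin,ss = (D/Vd)·f/(1−f), so D = Cmin,ss·Vd·(1−f)/f.
D = 22 × 82 × (1−f)/f ≈ 22 × 82 × 9.58728 ≈ 17295.45 mg.

17295 mg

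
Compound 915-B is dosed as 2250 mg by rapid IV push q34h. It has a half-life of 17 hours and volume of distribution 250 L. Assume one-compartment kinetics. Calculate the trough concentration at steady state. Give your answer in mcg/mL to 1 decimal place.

τ = 34 h = 2 half-lives, so f = (1/2)^2 = 0.25.
Accumulation ratio R = 1/(1 − f) = 1/0.75 = 4/3.
Single-dose peak C₀ = D/Vd = 2250/250 = 9 mcg/mL.
Steady-state peak Cmax,ss = C₀·R = 9 × 4/3 ≈ 12.000 mcg/mL.
Steady-state trough Cmin,ss = Cmax,ss·f ≈ 12.000 × 0.25 ≈ 3.000 mcg/mL.

3.0 mcg/mL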